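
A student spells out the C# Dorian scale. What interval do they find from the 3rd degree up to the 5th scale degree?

M3

Spelling the C# Dorian scale: C# D# E F# G# A# B.
3rd degree = E; degree 5 = G#.
E up to G# spans 3 letter names and 4 semitones — a major third.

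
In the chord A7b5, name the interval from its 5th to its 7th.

A7b5 (A dominant seventh flat five) is spelled A C♯ E♭ G.
The 5th is E♭ and the 7th is G.
E♭ up to G spans 3 letter names and 4 semitones — a major third.

major third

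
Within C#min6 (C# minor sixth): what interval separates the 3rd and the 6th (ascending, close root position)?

Spelling the chord: C# E G# A#.
So we need the interval from E up to A#.
E up to A# is 6 semitones, a half step wider than a perfect fourth, so the interval is augmented.

augmented fourth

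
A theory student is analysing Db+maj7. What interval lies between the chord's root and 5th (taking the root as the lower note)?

augmented fifth

Db+maj7 (Db augmented major seventh) is spelled Db F A C.
That puts Db below A.
5 letter names make it a fifth; at 8 semitones (a half step wider than perfect) the quality is augmented.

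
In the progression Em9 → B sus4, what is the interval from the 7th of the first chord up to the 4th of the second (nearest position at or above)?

major second

The 7th of Em9 is D; the 4th of B sus4 is E.
From D to E is 2 semitones, exactly the major second.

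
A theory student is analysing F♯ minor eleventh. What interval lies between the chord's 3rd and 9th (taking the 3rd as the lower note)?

major seventh

F♯m11 (F♯ minor eleventh): F♯ A C♯ E G♯ B.
So we need the interval from A up to G♯.
Counting 7 letters and 11 half steps from A gives a major seventh.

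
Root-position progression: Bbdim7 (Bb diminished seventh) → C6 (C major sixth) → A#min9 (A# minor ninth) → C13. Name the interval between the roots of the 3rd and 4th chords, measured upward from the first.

diminished 3rd

The roots are A# and C.
3 letter names make it a third; at 2 semitones (a whole step narrower than major) the quality is diminished.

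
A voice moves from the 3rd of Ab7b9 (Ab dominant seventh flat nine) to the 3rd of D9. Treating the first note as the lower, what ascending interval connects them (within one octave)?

A4

Ab7b9 (Ab dominant seventh flat nine) has C as its 3rd, and D9 has F# as its 3rd.
From C to F#: 6 semitones over a fourth = augmented.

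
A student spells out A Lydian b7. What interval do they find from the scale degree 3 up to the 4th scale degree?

major second

The scale runs A B C# D# E F# G.
Scale degree 3 = C#; 4th scale degree = D#.
From C# to D# is 2 semitones, exactly the major second.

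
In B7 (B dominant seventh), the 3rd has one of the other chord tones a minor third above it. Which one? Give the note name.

F#

B dominant seventh: B–D♯–F♯–A.
The 3rd is D♯. A minor third above D♯ is F♯.
F♯ is the chord's 5th.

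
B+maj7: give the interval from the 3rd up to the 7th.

B augmented major seventh is spelled B, D♯, F𝄪, A♯.
So we need the interval from D♯ up to A♯.
D♯ up to A♯ spans 5 letter names and 7 semitones — a perfect fifth.

perfect 5th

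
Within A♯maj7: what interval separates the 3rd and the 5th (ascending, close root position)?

Spelling the chord: A♯–C𝄪–E♯–G𝄪.
That puts C𝄪 below E♯.
From C𝄪 to E♯: 3 semitones over a third = minor.

minor third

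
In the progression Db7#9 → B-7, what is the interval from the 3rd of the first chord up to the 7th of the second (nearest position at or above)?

Db7#9 has F as its 3rd, and B-7 has A as its 7th.
F up to A spans 3 letter names and 4 semitones — a major third.

major third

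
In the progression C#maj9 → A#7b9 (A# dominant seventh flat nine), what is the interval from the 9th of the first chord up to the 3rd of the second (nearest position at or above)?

The 9th of C#maj9 is D#; the 3rd of A#7b9 (A# dominant seventh flat nine) is C##.
From D# to C## is 11 semitones, exactly the major seventh.

M7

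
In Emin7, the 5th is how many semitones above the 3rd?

4

The chord tones of E minor seventh are E–G–B–D.
G to B is a major third: 4 semitones.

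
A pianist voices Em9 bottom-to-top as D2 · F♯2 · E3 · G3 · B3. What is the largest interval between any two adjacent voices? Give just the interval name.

minor 7th

Adjacent intervals: D2→F♯2 = major third; F♯2→E3 = minor seventh; E3→G3 = minor third; G3→B3 = major third.
The largest is F♯2 to E3, a minor seventh (10 semitones).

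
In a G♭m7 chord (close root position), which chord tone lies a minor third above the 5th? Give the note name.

Fb

Spelling the chord: G♭–B𝄫–D♭–F♭.
The 5th is D♭. A minor third above D♭ is F♭.
F♭ is the chord's 7th.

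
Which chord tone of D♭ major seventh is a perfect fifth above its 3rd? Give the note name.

The chord tones of D♭M7 (D♭ major seventh) are D♭, F, A♭, C.
The 3rd is F. A perfect fifth above F is C.
C is the chord's 7th.

C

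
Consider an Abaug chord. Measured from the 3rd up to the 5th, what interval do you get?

major third

Spelling the chord: Ab C E.
So we need the interval from C up to E.
From C to E is 4 semitones, exactly the major third.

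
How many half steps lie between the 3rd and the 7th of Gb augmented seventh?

The chord tones of Gb augmented seventh are Gb–Bb–D–Fb.
Bb to Fb is a diminished fifth: 6 semitones.

6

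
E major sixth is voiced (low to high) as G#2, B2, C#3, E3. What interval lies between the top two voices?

Those voices are C#3 and E3.
From C# to E: 3 semitones over a third = minor.

minor third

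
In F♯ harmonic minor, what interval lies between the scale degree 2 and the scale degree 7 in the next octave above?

F♯ harmonic minor: F♯ G♯ A B C♯ D E♯.
So we need the interval from G♯ up to E♯.
From G♯ to E♯ is 21 semitones, exactly the major thirteenth.

major thirteenth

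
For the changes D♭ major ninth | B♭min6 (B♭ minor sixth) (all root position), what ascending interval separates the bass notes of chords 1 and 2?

major 6th

The roots are D♭ and B♭.
From D♭ to B♭ is 9 semitones, exactly the major sixth.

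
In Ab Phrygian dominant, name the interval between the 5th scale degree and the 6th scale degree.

minor second

Spelling Ab Phrygian dominant: Ab Bbb C Db Eb Fb Gb.
So we need the interval from Eb up to Fb.
Eb up to Fb is 1 semitone, a half step narrower than a major second, so the interval is minor.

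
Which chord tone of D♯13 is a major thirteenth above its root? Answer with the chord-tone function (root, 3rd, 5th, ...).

13th

Spelling the chord: D♯, F𝄪, A♯, C♯, E♯, B♯.
The root is D♯. A major thirteenth above D♯ is B♯.
B♯ is the chord's 13th.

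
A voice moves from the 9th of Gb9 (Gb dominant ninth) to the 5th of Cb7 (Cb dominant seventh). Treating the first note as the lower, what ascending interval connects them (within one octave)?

Gb9 (Gb dominant ninth) has Ab as its 9th, and Cb7 (Cb dominant seventh) has Gb as its 5th.
From Ab to Gb: 10 semitones over a seventh = minor.

minor 7th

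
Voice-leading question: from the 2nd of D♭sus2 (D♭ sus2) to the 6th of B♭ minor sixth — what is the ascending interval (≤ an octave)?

D♭sus2 (D♭ sus2) has E♭ as its 2nd, and B♭ minor sixth has G as its 6th.
Counting 3 letters and 4 half steps from E♭ gives a major third.

major 3rd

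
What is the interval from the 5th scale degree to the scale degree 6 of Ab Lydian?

The scale runs Ab Bb C D Eb F G.
That puts Eb below F.
Counting 2 letters and 2 half steps from Eb gives a major second.

M2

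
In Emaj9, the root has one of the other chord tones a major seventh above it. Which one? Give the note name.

D#

The chord tones of Emaj9 (E major ninth) are E G♯ B D♯ F♯.
The root is E. A major seventh above E is D♯.
D♯ is the chord's 7th.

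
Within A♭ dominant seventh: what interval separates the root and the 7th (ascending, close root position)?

A♭7 is spelled A♭, C, E♭, G♭.
That puts A♭ below G♭.
7 letter names make it a seventh; at 10 semitones (a half step narrower than major) the quality is minor.

m7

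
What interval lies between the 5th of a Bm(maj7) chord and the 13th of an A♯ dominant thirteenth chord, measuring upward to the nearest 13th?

A1

The 5th of Bm(maj7) is F♯; the 13th of A♯ dominant thirteenth is F𝄪.
From F♯ to F𝄪: 1 semitone over a unison = augmented.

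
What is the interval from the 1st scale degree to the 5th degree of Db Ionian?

Db major: Db Eb F Gb Ab Bb C.
So we need the interval from Db up to Ab.
Counting 5 letters and 7 half steps from Db gives a perfect fifth.

perfect 5th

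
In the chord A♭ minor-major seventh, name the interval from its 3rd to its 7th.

The chord tones of A♭mM7 are A♭-C♭-E♭-G.
The 3rd is C♭ and the 7th is G.
C♭ up to G is 8 semitones, a half step wider than a perfect fifth, so the interval is augmented.

augmented fifth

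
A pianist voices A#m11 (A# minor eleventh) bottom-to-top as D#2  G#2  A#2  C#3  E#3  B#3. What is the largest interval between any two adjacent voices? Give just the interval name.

Adjacent intervals: D#2→G#2 = perfect fourth; G#2→A#2 = major second; A#2→C#3 = minor third; C#3→E#3 = major third; E#3→B#3 = perfect fifth.
The largest is E#3 to B#3, a perfect fifth (7 semitones).

P5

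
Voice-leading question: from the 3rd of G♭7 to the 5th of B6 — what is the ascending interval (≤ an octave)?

The 3rd of G♭7 is B♭; the 5th of B6 is F♯.
B♭ up to F♯ is 8 semitones, a half step wider than a perfect fifth, so the interval is augmented.

augmented fifth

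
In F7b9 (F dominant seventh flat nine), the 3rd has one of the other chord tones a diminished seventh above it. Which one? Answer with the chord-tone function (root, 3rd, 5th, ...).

Spelling the chord: F, A, C, Eb, Gb.
The 3rd is A. A diminished seventh above A is Gb.
Gb is the chord's 9th.

9th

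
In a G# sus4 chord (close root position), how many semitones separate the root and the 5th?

7

G# sus4: G#–C#–D#.
G# to D# is a perfect fifth: 7 semitones.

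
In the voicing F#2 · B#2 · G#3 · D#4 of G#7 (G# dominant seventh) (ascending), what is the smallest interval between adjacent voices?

Adjacent intervals: F#2→B#2 = augmented fourth; B#2→G#3 = minor sixth; G#3→D#4 = perfect fifth.
The smallest is F#2 to B#2, an augmented fourth (6 semitones).

augmented fourth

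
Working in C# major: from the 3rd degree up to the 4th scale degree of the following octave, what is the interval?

minor 9th

C# major: C# D# E# F# G# A# B#.
3rd degree = E#; 4th scale degree (up an octave) = F#.
From E# to F#: 13 semitones over a ninth = minor.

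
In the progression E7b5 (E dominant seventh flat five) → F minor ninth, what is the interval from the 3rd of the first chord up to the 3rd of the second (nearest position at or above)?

diminished second

The 3rd of E7b5 (E dominant seventh flat five) is G♯; the 3rd of F minor ninth is A♭.
From G♯ to A♭: 0 semitones over a second = diminished.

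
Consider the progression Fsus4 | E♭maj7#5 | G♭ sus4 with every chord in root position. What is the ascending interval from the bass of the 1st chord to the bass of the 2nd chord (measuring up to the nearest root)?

The roots are F and E♭.
F up to E♭ is 10 semitones, a half step narrower than a major seventh, so the interval is minor.

minor 7th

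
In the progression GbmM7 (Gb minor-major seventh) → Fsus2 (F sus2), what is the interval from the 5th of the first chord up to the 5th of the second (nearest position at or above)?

major seventh

GbmM7 (Gb minor-major seventh) has Db as its 5th, and Fsus2 (F sus2) has C as its 5th.
Counting 7 letters and 11 half steps from Db gives a major seventh.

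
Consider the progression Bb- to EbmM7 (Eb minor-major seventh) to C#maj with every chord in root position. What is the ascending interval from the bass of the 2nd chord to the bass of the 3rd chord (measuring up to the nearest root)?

The roots are Eb and C#.
From Eb to C#: 10 semitones over a sixth = augmented.

augmented 6th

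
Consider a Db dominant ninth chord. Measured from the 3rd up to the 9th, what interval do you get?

minor seventh

Db9: Db-F-Ab-Cb-Eb.
So we need the interval from F up to Eb.
From F to Eb: 10 semitones over a seventh = minor.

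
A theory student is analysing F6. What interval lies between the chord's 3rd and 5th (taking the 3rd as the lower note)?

m3

Spelling the chord: F-A-C-D.
3rd = A; 5th = C.
A up to C is 3 semitones, a half step narrower than a major third, so the interval is minor.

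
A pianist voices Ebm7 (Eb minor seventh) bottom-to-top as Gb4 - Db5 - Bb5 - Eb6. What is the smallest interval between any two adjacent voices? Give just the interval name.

Adjacent intervals: Gb4→Db5 = perfect fifth; Db5→Bb5 = major sixth; Bb5→Eb6 = perfect fourth.
The smallest is Bb5 to Eb6, a perfect fourth (5 semitones).

perfect fourth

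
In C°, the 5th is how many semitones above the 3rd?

Cdim (C diminished) is spelled C, Eb, Gb.
Eb to Gb is a minor third: 3 semitones.

3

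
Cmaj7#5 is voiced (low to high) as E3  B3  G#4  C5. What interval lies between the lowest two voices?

perfect fifth

Those voices are E3 and B3.
From E to B is 7 semitones, exactly the perfect fifth.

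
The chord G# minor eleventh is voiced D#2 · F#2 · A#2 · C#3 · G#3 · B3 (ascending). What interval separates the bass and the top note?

The outer voices are D#2 and B3.
D# up to B is 20 semitones, a half step narrower than a major thirteenth, so the interval is minor.

minor 13th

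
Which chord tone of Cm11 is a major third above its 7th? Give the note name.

D

Cm11: C–Eb–G–Bb–D–F.
The 7th is Bb. A major third above Bb is D.
D is the chord's 9th.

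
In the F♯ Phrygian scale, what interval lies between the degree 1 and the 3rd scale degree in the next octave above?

F♯ phrygian: F♯ G A B C♯ D E.
That puts F♯ below A.
From F♯ to A: 15 semitones over a tenth = minor.

minor tenth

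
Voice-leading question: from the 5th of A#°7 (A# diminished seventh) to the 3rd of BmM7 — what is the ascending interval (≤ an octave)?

minor seventh

The 5th of A#°7 (A# diminished seventh) is E; the 3rd of BmM7 is D.
E up to D is 10 semitones, a half step narrower than a major seventh, so the interval is minor.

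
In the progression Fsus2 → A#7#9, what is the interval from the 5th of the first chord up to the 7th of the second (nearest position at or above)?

augmented fifth

The 5th of Fsus2 is C; the 7th of A#7#9 is G#.
From C to G#: 8 semitones over a fifth = augmented.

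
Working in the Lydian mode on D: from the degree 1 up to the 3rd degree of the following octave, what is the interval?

major 10th

D lydian: D E F# G# A B C#.
So we need the interval from D up to F#.
Counting 10 letters and 16 half steps from D gives a major tenth.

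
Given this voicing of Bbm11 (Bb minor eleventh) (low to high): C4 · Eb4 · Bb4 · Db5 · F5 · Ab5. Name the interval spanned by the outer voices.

The outer voices are C4 and Ab5.
From C to Ab: 20 semitones over a thirteenth = minor.

minor thirteenth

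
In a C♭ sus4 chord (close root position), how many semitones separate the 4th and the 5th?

The chord tones of C♭sus4 are C♭-F♭-G♭.
F♭ to G♭ is a major second: 2 semitones.

2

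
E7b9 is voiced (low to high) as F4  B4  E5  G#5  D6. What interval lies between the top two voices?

diminished 5th

Those voices are G#5 and D6.
From G# to D: 6 semitones over a fifth = diminished.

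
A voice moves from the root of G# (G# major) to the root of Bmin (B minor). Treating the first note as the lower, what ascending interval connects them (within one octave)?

The root of G# (G# major) is G#; the root of Bmin (B minor) is B.
From G# to B: 3 semitones over a third = minor.

minor 3rd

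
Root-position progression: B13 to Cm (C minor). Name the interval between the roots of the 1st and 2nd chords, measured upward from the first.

The roots are B and C.
B up to C is 1 semitone, a half step narrower than a major second, so the interval is minor.

minor second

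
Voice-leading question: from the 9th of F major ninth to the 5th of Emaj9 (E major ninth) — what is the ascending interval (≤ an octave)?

major third

F major ninth has G as its 9th, and Emaj9 (E major ninth) has B as its 5th.
Counting 3 letters and 4 half steps from G gives a major third.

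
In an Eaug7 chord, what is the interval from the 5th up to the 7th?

diminished third

Spelling the chord: E–G#–B#–D.
That puts B# below D.
3 letter names make it a third; at 2 semitones (a whole step narrower than major) the quality is diminished.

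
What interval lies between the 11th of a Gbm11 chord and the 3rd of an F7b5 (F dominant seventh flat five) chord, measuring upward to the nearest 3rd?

augmented 6th

The 11th of Gbm11 is Cb; the 3rd of F7b5 (F dominant seventh flat five) is A.
6 letter names make it a sixth; at 10 semitones (a half step wider than major) the quality is augmented.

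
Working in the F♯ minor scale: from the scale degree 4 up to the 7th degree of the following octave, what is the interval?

Spelling the F♯ minor scale: F♯ G♯ A B C♯ D E.
So we need the interval from B up to E.
From B to E is 17 semitones, exactly the perfect eleventh.

P11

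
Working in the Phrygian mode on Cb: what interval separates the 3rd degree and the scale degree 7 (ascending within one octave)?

The scale runs Cb Dbb Ebb Fb Gb Abb Bbb.
The 3rd degree is Ebb and the 7th degree is Bbb.
From Ebb to Bbb is 7 semitones, exactly the perfect fifth.

P5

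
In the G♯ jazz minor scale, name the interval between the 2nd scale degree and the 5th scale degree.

Spelling the G♯ jazz minor scale: G♯ A♯ B C♯ D♯ E♯ F𝄪.
So we need the interval from A♯ up to D♯.
From A♯ to D♯ is 5 semitones, exactly the perfect fourth.

perfect fourth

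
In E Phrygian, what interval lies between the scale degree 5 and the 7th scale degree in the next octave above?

E phrygian: E F G A B C D.
So we need the interval from B up to D.
From B to D: 15 semitones over a tenth = minor.

minor tenth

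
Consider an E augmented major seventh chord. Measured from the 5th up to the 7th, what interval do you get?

Emaj7#5: E-G#-B#-D#.
5th = B#; 7th = D#.
3 letter names make it a third; at 3 semitones (a half step narrower than major) the quality is minor.

minor third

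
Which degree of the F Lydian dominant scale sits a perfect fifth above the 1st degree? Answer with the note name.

C

The scale is F G A B C D Eb.
The 1st degree is F; a perfect fifth above that is C — scale degree 5.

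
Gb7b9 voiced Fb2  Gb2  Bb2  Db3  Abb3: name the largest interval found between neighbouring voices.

Adjacent intervals: Fb2→Gb2 = major second; Gb2→Bb2 = major third; Bb2→Db3 = minor third; Db3→Abb3 = diminished fifth.
The largest is Db3 to Abb3, a diminished fifth (6 semitones).

diminished fifth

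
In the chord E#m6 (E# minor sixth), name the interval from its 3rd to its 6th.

The chord tones of E#m6 (E# minor sixth) are E#-G#-B#-C##.
The 3rd is G# and the 6th is C##.
G# up to C## is 6 semitones, a half step wider than a perfect fourth, so the interval is augmented.

augmented fourth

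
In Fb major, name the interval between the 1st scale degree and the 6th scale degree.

The scale runs Fb Gb Ab Bbb Cb Db Eb.
The 1st scale degree is Fb and the degree 6 is Db.
Counting 6 letters and 9 half steps from Fb gives a major sixth.

major 6th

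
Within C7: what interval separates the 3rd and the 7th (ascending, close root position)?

diminished fifth

C7 (C dominant seventh) is spelled C–E–G–B♭.
3rd = E; 7th = B♭.
From E to B♭: 6 semitones over a fifth = diminished.
This 3–7 tritone is the characteristic tension at the heart of the dominant sound.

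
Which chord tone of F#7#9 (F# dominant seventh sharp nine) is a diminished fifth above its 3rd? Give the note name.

E

The chord tones of F#7#9 (F# dominant seventh sharp nine) are F#–A#–C#–E–G##.
The 3rd is A#. A diminished fifth above A# is E.
E is the chord's 7th.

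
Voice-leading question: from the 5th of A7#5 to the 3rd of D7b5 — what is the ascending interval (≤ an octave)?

minor second

A7#5 has E# as its 5th, and D7b5 has F# as its 3rd.
2 letter names make it a second; at 1 semitone (a half step narrower than major) the quality is minor.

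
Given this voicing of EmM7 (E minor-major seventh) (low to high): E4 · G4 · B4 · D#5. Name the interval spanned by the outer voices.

M7

The outer voices are E4 and D#5.
From E to D# is 11 semitones, exactly the major seventh.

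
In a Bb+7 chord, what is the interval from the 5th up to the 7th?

The chord tones of Bb7#5 (Bb augmented seventh) are Bb–D–F#–Ab.
The 5th is F# and the 7th is Ab.
F# up to Ab is 2 semitones, a whole step narrower than a major third, so the interval is diminished.

diminished third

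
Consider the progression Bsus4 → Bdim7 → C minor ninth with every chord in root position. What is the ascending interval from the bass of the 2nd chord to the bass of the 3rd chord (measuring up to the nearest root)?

m2

The roots are B and C.
From B to C: 1 semitone over a second = minor.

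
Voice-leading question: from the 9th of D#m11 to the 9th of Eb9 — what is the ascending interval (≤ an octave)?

diminished second

D#m11 has E# as its 9th, and Eb9 has F as its 9th.
2 letter names make it a second; at 0 semitones (a whole step narrower than major) the quality is diminished.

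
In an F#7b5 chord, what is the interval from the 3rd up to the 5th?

diminished third

Spelling the chord: F#, A#, C, E.
The 3rd is A# and the 5th is C.
A# up to C is 2 semitones, a whole step narrower than a major third, so the interval is diminished.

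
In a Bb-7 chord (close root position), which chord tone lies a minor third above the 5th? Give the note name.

Ab

Spelling the chord: Bb-Db-F-Ab.
The 5th is F. A minor third above F is Ab.
Ab is the chord's 7th.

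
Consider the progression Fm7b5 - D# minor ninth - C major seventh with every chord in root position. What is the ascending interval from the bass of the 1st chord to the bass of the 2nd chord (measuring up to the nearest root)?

augmented sixth

The roots are F and D#.
From F to D#: 10 semitones over a sixth = augmented.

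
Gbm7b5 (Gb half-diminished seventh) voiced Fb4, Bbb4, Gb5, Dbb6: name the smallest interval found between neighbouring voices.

P4

Adjacent intervals: Fb4→Bbb4 = perfect fourth; Bbb4→Gb5 = major sixth; Gb5→Dbb6 = diminished fifth.
The smallest is Fb4 to Bbb4, a perfect fourth (5 semitones).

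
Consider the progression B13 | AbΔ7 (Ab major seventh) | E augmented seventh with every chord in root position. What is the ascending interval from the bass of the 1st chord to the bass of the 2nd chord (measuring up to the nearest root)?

diminished seventh

The roots are B and Ab.
7 letter names make it a seventh; at 9 semitones (a whole step narrower than major) the quality is diminished.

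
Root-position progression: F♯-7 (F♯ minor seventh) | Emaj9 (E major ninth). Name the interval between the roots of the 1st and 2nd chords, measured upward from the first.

The roots are F♯ and E.
7 letter names make it a seventh; at 10 semitones (a half step narrower than major) the quality is minor.

minor seventh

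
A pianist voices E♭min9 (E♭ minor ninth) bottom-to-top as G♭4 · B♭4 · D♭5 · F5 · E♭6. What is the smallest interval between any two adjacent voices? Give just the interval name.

minor third

Adjacent intervals: G♭4→B♭4 = major third; B♭4→D♭5 = minor third; D♭5→F5 = major third; F5→E♭6 = minor seventh.
The smallest is B♭4 to D♭5, a minor third (3 semitones).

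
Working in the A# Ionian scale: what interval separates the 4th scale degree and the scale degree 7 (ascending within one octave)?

A# major: A# B# C## D# E# F## G##.
4th scale degree = D#; 7th degree = G##.
From D# to G##: 6 semitones over a fourth = augmented.

augmented 4th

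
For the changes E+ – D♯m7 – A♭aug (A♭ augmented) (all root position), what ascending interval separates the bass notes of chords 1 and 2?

major 7th

The roots are E and D♯.
From E to D♯ is 11 semitones, exactly the major seventh.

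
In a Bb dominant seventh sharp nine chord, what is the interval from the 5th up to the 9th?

The chord tones of Bb7#9 (Bb dominant seventh sharp nine) are Bb D F Ab C#.
So we need the interval from F up to C#.
F up to C# is 8 semitones, a half step wider than a perfect fifth, so the interval is augmented.

augmented fifth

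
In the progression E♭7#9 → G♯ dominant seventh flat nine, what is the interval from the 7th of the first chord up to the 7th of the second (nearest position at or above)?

augmented 3rd

The 7th of E♭7#9 is D♭; the 7th of G♯ dominant seventh flat nine is F♯.
From D♭ to F♯: 5 semitones over a third = augmented.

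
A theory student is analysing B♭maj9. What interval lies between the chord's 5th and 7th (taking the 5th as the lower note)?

major 3rd

B♭maj9: B♭ D F A C.
So we need the interval from F up to A.
From F to A is 4 semitones, exactly the major third.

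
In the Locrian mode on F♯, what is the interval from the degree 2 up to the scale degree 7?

major sixth

The scale runs F♯ G A B C D E.
That puts G below E.
Counting 6 letters and 9 half steps from G gives a major sixth.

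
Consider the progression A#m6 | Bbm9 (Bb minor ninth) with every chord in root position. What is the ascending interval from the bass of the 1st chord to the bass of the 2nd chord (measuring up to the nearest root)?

diminished second

The roots are A# and Bb.
2 letter names make it a second; at 0 semitones (a whole step narrower than major) the quality is diminished.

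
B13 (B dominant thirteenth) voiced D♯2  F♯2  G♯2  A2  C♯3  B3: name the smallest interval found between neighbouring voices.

minor 2nd

Adjacent intervals: D♯2→F♯2 = minor third; F♯2→G♯2 = major second; G♯2→A2 = minor second; A2→C♯3 = major third; C♯3→B3 = minor seventh.
The smallest is G♯2 to A2, a minor second (1 semitone).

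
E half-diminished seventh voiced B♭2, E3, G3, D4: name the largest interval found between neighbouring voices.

Adjacent intervals: B♭2→E3 = augmented fourth; E3→G3 = minor third; G3→D4 = perfect fifth.
The largest is G3 to D4, a perfect fifth (7 semitones).

perfect fifth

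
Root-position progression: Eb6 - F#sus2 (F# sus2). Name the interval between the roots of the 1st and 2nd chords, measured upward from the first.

The roots are Eb and F#.
From Eb to F#: 3 semitones over a second = augmented.

augmented second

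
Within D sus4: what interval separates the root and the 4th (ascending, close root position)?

perfect fourth

D sus4 is spelled D–G–A.
That puts D below G.
D up to G spans 4 letter names and 5 semitones — a perfect fourth.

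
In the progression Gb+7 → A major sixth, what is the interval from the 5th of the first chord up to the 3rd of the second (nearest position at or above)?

major seventh

The 5th of Gb+7 is D; the 3rd of A major sixth is C#.
Counting 7 letters and 11 half steps from D gives a major seventh.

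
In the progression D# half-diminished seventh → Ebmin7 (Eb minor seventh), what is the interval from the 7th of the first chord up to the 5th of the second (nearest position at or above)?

D# half-diminished seventh has C# as its 7th, and Ebmin7 (Eb minor seventh) has Bb as its 5th.
C# up to Bb is 9 semitones, a whole step narrower than a major seventh, so the interval is diminished.

d7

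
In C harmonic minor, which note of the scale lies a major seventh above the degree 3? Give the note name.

D

The scale is C D E♭ F G A♭ B.
The degree 3 is E♭; a major seventh above that is D — scale degree 2.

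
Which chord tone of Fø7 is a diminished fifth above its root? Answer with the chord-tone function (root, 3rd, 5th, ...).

5th

Spelling the chord: F–Ab–Cb–Eb.
The root is F. A diminished fifth above F is Cb.
Cb is the chord's 5th.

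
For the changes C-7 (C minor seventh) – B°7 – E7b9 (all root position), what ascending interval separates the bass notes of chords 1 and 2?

The roots are C and B.
Counting 7 letters and 11 half steps from C gives a major seventh.

major 7th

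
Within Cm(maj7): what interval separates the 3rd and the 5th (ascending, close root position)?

The chord tones of CmM7 are C, E♭, G, B.
The 3rd is E♭ and the 5th is G.
Counting 3 letters and 4 half steps from E♭ gives a major third.

major 3rd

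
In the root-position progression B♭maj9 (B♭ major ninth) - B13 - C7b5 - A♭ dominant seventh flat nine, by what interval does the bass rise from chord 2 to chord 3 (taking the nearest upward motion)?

minor second

The roots are B and C.
B up to C is 1 semitone, a half step narrower than a major second, so the interval is minor.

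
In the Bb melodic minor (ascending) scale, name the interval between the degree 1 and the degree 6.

The scale runs Bb C Db Eb F G A.
That puts Bb below G.
Bb up to G spans 6 letter names and 9 semitones — a major sixth.

major 6th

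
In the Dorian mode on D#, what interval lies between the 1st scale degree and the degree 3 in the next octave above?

minor tenth

Spelling the Dorian mode on D#: D# E# F# G# A# B# C#.
That puts D# below F#.
D# up to F# is 15 semitones, a half step narrower than a major tenth, so the interval is minor.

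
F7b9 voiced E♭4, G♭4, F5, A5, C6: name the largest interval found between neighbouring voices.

Adjacent intervals: E♭4→G♭4 = minor third; G♭4→F5 = major seventh; F5→A5 = major third; A5→C6 = minor third.
The largest is G♭4 to F5, a major seventh (11 semitones).

major seventh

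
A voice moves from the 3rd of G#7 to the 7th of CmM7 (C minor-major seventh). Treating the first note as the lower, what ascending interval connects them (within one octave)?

The 3rd of G#7 is B#; the 7th of CmM7 (C minor-major seventh) is B.
8 letter names make it an octave; at 11 semitones (a half step narrower than perfect) the quality is diminished.

diminished octave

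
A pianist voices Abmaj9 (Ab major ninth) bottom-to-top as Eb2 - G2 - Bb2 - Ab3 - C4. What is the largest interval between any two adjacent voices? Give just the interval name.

minor seventh

Adjacent intervals: Eb2→G2 = major third; G2→Bb2 = minor third; Bb2→Ab3 = minor seventh; Ab3→C4 = major third.
The largest is Bb2 to Ab3, a minor seventh (10 semitones).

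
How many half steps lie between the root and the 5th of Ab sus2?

7

Spelling the chord: Ab Bb Eb.
Ab to Eb is a perfect fifth: 7 semitones.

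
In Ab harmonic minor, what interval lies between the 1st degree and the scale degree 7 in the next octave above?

major fourteenth

Ab harmonic minor: Ab Bb Cb Db Eb Fb G.
So we need the interval from Ab up to G.
Ab up to G spans 14 letter names and 23 semitones — a major fourteenth.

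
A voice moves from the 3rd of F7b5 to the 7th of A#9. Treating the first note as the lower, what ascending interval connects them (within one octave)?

The 3rd of F7b5 is A; the 7th of A#9 is G#.
A up to G# spans 7 letter names and 11 semitones — a major seventh.

major seventh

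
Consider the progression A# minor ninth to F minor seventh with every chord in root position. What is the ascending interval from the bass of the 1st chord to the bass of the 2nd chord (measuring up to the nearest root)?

The roots are A# and F.
A# up to F is 7 semitones, a whole step narrower than a major sixth, so the interval is diminished.

diminished 6th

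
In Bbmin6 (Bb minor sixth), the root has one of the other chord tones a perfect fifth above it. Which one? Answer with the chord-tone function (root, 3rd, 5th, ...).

5th

The chord tones of Bbmin6 are Bb–Db–F–G.
The root is Bb. A perfect fifth above Bb is F.
F is the chord's 5th.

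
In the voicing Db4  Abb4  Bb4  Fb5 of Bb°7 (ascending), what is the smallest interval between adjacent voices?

A2

Adjacent intervals: Db4→Abb4 = diminished fifth; Abb4→Bb4 = augmented second; Bb4→Fb5 = diminished fifth.
The smallest is Abb4 to Bb4, an augmented second (3 semitones).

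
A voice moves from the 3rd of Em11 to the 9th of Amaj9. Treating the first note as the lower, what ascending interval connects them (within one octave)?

Em11 has G as its 3rd, and Amaj9 has B as its 9th.
Counting 3 letters and 4 half steps from G gives a major third.

major third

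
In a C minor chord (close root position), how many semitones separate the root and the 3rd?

Cm (C minor): C–Eb–G.
C to Eb is a minor third: 3 semitones.

3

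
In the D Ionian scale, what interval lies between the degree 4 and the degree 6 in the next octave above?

major tenth

The scale runs D E F# G A B C#.
The degree 4 is G and the 6th scale degree (up an octave) is B.
G up to B spans 10 letter names and 16 semitones — a major tenth.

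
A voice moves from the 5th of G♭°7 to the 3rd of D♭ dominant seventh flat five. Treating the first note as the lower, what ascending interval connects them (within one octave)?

augmented 3rd

G♭°7 has D𝄫 as its 5th, and D♭ dominant seventh flat five has F as its 3rd.
From D𝄫 to F: 5 semitones over a third = augmented.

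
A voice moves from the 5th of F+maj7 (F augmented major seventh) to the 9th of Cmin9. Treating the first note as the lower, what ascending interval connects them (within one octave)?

m2

F+maj7 (F augmented major seventh) has C# as its 5th, and Cmin9 has D as its 9th.
From C# to D: 1 semitone over a second = minor.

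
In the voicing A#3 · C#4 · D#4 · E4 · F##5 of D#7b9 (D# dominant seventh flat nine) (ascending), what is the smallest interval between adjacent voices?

minor second

Adjacent intervals: A#3→C#4 = minor third; C#4→D#4 = major second; D#4→E4 = minor second; E4→F##5 = augmented ninth.
The smallest is D#4 to E4, a minor second (1 semitone).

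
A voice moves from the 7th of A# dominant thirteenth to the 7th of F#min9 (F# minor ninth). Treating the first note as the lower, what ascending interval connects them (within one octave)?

minor sixth

A# dominant thirteenth has G# as its 7th, and F#min9 (F# minor ninth) has E as its 7th.
6 letter names make it a sixth; at 8 semitones (a half step narrower than major) the quality is minor.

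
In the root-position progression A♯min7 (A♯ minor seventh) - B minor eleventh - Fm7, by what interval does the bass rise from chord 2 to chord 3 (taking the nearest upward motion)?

diminished fifth

The roots are B and F.
5 letter names make it a fifth; at 6 semitones (a half step narrower than perfect) the quality is diminished.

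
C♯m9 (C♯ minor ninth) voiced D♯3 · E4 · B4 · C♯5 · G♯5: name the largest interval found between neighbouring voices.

Adjacent intervals: D♯3→E4 = minor ninth; E4→B4 = perfect fifth; B4→C♯5 = major second; C♯5→G♯5 = perfect fifth.
The largest is D♯3 to E4, a minor ninth (13 semitones).

minor ninth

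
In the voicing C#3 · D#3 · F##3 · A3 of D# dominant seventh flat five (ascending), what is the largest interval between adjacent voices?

major third

Adjacent intervals: C#3→D#3 = major second; D#3→F##3 = major third; F##3→A3 = diminished third.
The largest is D#3 to F##3, a major third (4 semitones).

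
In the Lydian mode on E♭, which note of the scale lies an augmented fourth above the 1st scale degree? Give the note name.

The scale is E♭ F G A B♭ C D.
The 1st scale degree is E♭; an augmented fourth above that is A — scale degree 4.

A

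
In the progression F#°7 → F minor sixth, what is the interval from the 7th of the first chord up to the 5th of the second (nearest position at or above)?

F#°7 has Eb as its 7th, and F minor sixth has C as its 5th.
Eb up to C spans 6 letter names and 9 semitones — a major sixth.

major 6th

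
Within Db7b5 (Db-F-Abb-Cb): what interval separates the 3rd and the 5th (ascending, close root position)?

3rd = F; 5th = Abb.
From F to Abb: 2 semitones over a third = diminished.

diminished third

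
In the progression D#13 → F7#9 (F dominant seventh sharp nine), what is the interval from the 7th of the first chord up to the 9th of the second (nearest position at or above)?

D#13 has C# as its 7th, and F7#9 (F dominant seventh sharp nine) has G# as its 9th.
Counting 5 letters and 7 half steps from C# gives a perfect fifth.

perfect fifth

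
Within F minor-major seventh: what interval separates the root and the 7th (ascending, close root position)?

major seventh

The chord tones of Fm(maj7) are F-Ab-C-E.
So we need the interval from F up to E.
From F to E is 11 semitones, exactly the major seventh.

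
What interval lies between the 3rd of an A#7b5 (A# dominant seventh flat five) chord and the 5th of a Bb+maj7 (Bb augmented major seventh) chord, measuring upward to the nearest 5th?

d4

A#7b5 (A# dominant seventh flat five) has C## as its 3rd, and Bb+maj7 (Bb augmented major seventh) has F# as its 5th.
C## up to F# is 4 semitones, a half step narrower than a perfect fourth, so the interval is diminished.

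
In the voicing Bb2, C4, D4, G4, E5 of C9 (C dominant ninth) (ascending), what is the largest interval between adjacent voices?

Adjacent intervals: Bb2→C4 = major ninth; C4→D4 = major second; D4→G4 = perfect fourth; G4→E5 = major sixth.
The largest is Bb2 to C4, a major ninth (14 semitones).

M9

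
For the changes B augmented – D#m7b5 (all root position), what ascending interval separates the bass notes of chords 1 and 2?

The roots are B and D#.
Counting 3 letters and 4 half steps from B gives a major third.

major third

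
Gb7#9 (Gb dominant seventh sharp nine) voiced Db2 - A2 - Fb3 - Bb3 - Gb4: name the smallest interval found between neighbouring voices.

augmented fourth

Adjacent intervals: Db2→A2 = augmented fifth; A2→Fb3 = diminished sixth; Fb3→Bb3 = augmented fourth; Bb3→Gb4 = minor sixth.
The smallest is Fb3 to Bb3, an augmented fourth (6 semitones).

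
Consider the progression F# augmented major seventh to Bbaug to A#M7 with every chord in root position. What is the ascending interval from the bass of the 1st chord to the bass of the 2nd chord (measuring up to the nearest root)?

The roots are F# and Bb.
From F# to Bb: 4 semitones over a fourth = diminished.

diminished fourth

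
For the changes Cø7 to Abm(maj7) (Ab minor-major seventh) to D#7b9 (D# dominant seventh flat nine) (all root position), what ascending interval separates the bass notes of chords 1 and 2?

minor 6th

The roots are C and Ab.
6 letter names make it a sixth; at 8 semitones (a half step narrower than major) the quality is minor.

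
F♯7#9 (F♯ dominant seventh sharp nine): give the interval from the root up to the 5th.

F♯ dominant seventh sharp nine: F♯–A♯–C♯–E–G𝄪.
Root = F♯; 5th = C♯.
Counting 5 letters and 7 half steps from F♯ gives a perfect fifth.

perfect fifth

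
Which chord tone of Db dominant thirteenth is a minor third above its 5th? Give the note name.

Spelling the chord: Db F Ab Cb Eb Bb.
The 5th is Ab. A minor third above Ab is Cb.
Cb is the chord's 7th.

Cb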